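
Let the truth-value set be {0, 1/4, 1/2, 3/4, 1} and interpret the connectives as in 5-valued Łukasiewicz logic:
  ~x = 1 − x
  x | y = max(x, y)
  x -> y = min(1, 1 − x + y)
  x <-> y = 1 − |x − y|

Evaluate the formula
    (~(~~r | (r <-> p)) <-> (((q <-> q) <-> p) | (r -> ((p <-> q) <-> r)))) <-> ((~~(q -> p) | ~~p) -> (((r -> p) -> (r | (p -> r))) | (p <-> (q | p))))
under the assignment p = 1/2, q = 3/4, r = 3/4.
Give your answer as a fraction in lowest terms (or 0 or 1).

~r = ~3/4 = 1/4
~~r = ~1/4 = 3/4
r <-> p = 3/4 <-> 1/2 = 3/4
~~r | (r <-> p) = 3/4 | 3/4 = 3/4
~(~~r | (r <-> p)) = ~3/4 = 1/4
q <-> q = 3/4 <-> 3/4 = 1
(q <-> q) <-> p = 1 <-> 1/2 = 1/2
p <-> q = 1/2 <-> 3/4 = 3/4
(p <-> q) <-> r = 3/4 <-> 3/4 = 1
r -> ((p <-> q) <-> r) = 3/4 -> 1 = 1
((q <-> q) <-> p) | (r -> ((p <-> q) <-> r)) = 1/2 | 1 = 1
~(~~r | (r <-> p)) <-> (((q <-> q) <-> p) | (r -> ((p <-> q) <-> r))) = 1/4 <-> 1 = 1/4
q -> p = 3/4 -> 1/2 = 3/4
~(q -> p) = ~3/4 = 1/4
~~(q -> p) = ~1/4 = 3/4
~p = ~1/2 = 1/2
~~p = ~1/2 = 1/2
~~(q -> p) | ~~p = 3/4 | 1/2 = 3/4
r -> p = 3/4 -> 1/2 = 3/4
p -> r = 1/2 -> 3/4 = 1
r | (p -> r) = 3/4 | 1 = 1
(r -> p) -> (r | (p -> r)) = 3/4 -> 1 = 1
q | p = 3/4 | 1/2 = 3/4
p <-> (q | p) = 1/2 <-> 3/4 = 3/4
((r -> p) -> (r | (p -> r))) | (p <-> (q | p)) = 1 | 3/4 = 1
(~~(q -> p) | ~~p) -> (((r -> p) -> (r | (p -> r))) | (p <-> (q | p))) = 3/4 -> 1 = 1
(~(~~r | (r <-> p)) <-> (((q <-> q) <-> p) | (r -> ((p <-> q) <-> r)))) <-> ((~~(q -> p) | ~~p) -> (((r -> p) -> (r | (p -> r))) | (p <-> (q | p)))) = 1/4 <-> 1 = 1/4

1/4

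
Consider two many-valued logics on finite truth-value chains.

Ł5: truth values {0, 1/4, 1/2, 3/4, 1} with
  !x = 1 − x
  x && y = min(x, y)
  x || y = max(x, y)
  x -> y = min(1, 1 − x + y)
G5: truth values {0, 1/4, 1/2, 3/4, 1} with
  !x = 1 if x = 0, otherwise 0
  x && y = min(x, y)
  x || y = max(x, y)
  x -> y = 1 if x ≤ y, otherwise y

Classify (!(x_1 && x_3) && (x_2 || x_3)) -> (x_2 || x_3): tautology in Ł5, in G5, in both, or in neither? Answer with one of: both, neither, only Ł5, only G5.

both

In Ł5: every assignment gives 1 — tautology.
In G5: every assignment gives 1 — tautology.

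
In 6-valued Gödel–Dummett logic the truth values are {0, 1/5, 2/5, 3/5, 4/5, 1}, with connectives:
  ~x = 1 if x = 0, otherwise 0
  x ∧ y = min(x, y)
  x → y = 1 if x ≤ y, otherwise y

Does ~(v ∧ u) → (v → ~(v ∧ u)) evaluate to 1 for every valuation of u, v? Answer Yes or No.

Yes

At u = 4/5, v = 2/5, for instance:
v ∧ u = 2/5 ∧ 4/5 = 2/5
~(v ∧ u) = ~2/5 = 0
v → ~(v ∧ u) = 2/5 → 0 = 0
~(v ∧ u) → (v → ~(v ∧ u)) = 0 → 0 = 1
and checking the remaining 35 assignments likewise gives ≥ 1 in every case.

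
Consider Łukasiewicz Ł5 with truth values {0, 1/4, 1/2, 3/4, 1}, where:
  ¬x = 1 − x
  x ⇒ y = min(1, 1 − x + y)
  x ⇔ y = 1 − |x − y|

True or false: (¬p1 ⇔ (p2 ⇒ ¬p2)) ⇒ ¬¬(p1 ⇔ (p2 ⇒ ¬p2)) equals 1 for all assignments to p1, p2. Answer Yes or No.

No

Counterexample: take p1 = 0, p2 = 0.
¬p1 = ¬0 = 1
¬p2 = ¬0 = 1
p2 ⇒ ¬p2 = 0 ⇒ 1 = 1
¬p1 ⇔ (p2 ⇒ ¬p2) = 1 ⇔ 1 = 1
¬p2 = ¬0 = 1
p2 ⇒ ¬p2 = 0 ⇒ 1 = 1
p1 ⇔ (p2 ⇒ ¬p2) = 0 ⇔ 1 = 0
¬(p1 ⇔ (p2 ⇒ ¬p2)) = ¬0 = 1
¬¬(p1 ⇔ (p2 ⇒ ¬p2)) = ¬1 = 0
(¬p1 ⇔ (p2 ⇒ ¬p2)) ⇒ ¬¬(p1 ⇔ (p2 ⇒ ¬p2)) = 1 ⇒ 0 = 0
This gives 0 ≠ 1.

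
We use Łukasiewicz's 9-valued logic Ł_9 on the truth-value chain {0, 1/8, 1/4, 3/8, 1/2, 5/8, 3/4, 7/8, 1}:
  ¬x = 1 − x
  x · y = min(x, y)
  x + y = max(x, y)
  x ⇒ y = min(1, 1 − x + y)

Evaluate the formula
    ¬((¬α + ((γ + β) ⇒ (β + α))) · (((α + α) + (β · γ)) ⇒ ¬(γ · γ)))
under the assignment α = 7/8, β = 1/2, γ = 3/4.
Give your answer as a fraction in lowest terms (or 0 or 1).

¬α = ¬7/8 = 1/8
γ + β = 3/4 + 1/2 = 3/4
β + α = 1/2 + 7/8 = 7/8
(γ + β) ⇒ (β + α) = 3/4 ⇒ 7/8 = 1
¬α + ((γ + β) ⇒ (β + α)) = 1/8 + 1 = 1
α + α = 7/8 + 7/8 = 7/8
β · γ = 1/2 · 3/4 = 1/2
(α + α) + (β · γ) = 7/8 + 1/2 = 7/8
γ · γ = 3/4 · 3/4 = 3/4
¬(γ · γ) = ¬3/4 = 1/4
((α + α) + (β · γ)) ⇒ ¬(γ · γ) = 7/8 ⇒ 1/4 = 3/8
(¬α + ((γ + β) ⇒ (β + α))) · (((α + α) + (β · γ)) ⇒ ¬(γ · γ)) = 1 · 3/8 = 3/8
¬((¬α + ((γ + β) ⇒ (β + α))) · (((α + α) + (β · γ)) ⇒ ¬(γ · γ))) = ¬3/8 = 5/8

5/8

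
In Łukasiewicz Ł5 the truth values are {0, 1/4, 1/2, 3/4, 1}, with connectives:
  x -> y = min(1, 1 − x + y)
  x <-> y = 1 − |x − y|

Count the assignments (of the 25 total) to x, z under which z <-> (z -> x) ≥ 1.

3

value 1: 3 assignments (counts)
value 3/4: 5 assignments
value 1/2: 6 assignments
value 1/4: 5 assignments
value 0: 6 assignments
So 3 of the 25 assignments meet the threshold.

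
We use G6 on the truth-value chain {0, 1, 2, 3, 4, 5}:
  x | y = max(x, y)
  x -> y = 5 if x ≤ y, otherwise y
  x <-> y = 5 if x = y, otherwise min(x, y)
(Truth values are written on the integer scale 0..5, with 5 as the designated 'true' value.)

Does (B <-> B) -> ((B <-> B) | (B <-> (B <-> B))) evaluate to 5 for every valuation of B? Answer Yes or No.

B = 0 ↦ 5
B = 1 ↦ 5
B = 2 ↦ 5
B = 3 ↦ 5
B = 4 ↦ 5
B = 5 ↦ 5
Every assignment gives a value ≥ 5.

Yes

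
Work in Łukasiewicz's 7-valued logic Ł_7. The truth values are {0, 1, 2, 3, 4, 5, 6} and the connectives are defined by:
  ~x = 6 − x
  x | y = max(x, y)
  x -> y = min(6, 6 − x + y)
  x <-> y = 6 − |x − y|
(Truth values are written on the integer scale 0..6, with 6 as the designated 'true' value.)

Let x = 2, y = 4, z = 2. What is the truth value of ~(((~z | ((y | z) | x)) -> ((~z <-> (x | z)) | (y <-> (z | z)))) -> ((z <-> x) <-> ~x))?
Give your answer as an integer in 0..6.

2

~z = ~2 = 4
y | z = 4 | 2 = 4
(y | z) | x = 4 | 2 = 4
~z | ((y | z) | x) = 4 | 4 = 4
~z = ~2 = 4
x | z = 2 | 2 = 2
~z <-> (x | z) = 4 <-> 2 = 4
z | z = 2 | 2 = 2
y <-> (z | z) = 4 <-> 2 = 4
(~z <-> (x | z)) | (y <-> (z | z)) = 4 | 4 = 4
(~z | ((y | z) | x)) -> ((~z <-> (x | z)) | (y <-> (z | z))) = 4 -> 4 = 6
z <-> x = 2 <-> 2 = 6
~x = ~2 = 4
(z <-> x) <-> ~x = 6 <-> 4 = 4
((~z | ((y | z) | x)) -> ((~z <-> (x | z)) | (y <-> (z | z)))) -> ((z <-> x) <-> ~x) = 6 -> 4 = 4
~(((~z | ((y | z) | x)) -> ((~z <-> (x | z)) | (y <-> (z | z)))) -> ((z <-> x) <-> ~x)) = ~4 = 2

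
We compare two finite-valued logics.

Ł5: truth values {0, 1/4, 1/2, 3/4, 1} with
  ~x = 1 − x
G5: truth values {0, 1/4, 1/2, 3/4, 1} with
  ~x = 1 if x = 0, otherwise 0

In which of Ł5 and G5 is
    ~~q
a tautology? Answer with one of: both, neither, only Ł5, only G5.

neither

In Ł5: at q = 0 the value is 0 — not a tautology.
In G5: at q = 0 the value is 0 — not a tautology.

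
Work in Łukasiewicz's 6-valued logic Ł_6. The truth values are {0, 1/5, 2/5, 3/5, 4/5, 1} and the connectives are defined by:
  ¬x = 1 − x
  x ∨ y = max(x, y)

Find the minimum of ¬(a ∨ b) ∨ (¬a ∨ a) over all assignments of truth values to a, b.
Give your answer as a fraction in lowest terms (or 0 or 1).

Take a = 2/5, b = 0:
a ∨ b = 2/5 ∨ 0 = 2/5
¬(a ∨ b) = ¬2/5 = 3/5
¬a = ¬2/5 = 3/5
¬a ∨ a = 3/5 ∨ 2/5 = 3/5
¬(a ∨ b) ∨ (¬a ∨ a) = 3/5 ∨ 3/5 = 3/5
No assignment yields a value below 3/5, so this is the minimum.

3/5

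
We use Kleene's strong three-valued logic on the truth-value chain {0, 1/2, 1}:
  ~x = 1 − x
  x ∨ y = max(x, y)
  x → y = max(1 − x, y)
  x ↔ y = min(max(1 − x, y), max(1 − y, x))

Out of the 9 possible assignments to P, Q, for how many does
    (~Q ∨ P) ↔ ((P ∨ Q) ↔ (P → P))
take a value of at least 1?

P = 0, Q = 0 ↦ 0  <
P = 0, Q = 1/2 ↦ 1/2  <
P = 0, Q = 1 ↦ 0  <
P = 1/2, Q = 0 ↦ 1/2  <
P = 1/2, Q = 1/2 ↦ 1/2  <
P = 1/2, Q = 1 ↦ 1/2  <
P = 1, Q = 0 ↦ 1  ≥
P = 1, Q = 1/2 ↦ 1  ≥
P = 1, Q = 1 ↦ 1  ≥
So 3 of the 9 assignments meet the threshold.

3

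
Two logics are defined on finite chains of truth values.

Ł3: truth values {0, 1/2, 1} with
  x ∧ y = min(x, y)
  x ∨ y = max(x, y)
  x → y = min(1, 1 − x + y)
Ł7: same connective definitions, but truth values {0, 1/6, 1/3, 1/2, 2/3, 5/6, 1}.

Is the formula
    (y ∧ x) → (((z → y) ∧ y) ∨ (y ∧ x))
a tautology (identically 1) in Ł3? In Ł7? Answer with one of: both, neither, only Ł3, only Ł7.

both

In Ł3: every assignment gives 1 — tautology.
In Ł7: every assignment gives 1 — tautology.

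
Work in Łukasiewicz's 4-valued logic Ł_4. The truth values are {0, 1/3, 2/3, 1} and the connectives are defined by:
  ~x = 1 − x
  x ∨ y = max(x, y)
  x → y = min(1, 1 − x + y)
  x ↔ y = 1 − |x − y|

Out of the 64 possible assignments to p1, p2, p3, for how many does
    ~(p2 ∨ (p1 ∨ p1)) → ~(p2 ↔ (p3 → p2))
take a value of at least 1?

value 1: 50 assignments (counts)
value 2/3: 9 assignments
value 1/3: 4 assignments
value 0: 1 assignment
So 50 of the 64 assignments meet the threshold.

50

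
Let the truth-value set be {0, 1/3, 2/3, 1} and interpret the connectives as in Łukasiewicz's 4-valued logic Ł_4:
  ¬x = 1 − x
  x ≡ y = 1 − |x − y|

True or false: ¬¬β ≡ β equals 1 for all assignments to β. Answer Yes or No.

β = 0 ↦ 1
β = 1/3 ↦ 1
β = 2/3 ↦ 1
β = 1 ↦ 1
Every assignment gives a value ≥ 1.

Yes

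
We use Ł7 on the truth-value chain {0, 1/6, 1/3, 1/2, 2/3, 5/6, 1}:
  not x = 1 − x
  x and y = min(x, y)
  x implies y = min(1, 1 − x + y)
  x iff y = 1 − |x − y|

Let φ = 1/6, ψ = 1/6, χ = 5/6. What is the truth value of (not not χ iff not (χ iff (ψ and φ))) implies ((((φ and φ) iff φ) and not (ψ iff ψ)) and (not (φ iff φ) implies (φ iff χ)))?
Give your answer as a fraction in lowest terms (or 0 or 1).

1/6

not χ = not 5/6 = 1/6
not not χ = not 1/6 = 5/6
ψ and φ = 1/6 and 1/6 = 1/6
χ iff (ψ and φ) = 5/6 iff 1/6 = 1/3
not (χ iff (ψ and φ)) = not 1/3 = 2/3
not not χ iff not (χ iff (ψ and φ)) = 5/6 iff 2/3 = 5/6
φ and φ = 1/6 and 1/6 = 1/6
(φ and φ) iff φ = 1/6 iff 1/6 = 1
ψ iff ψ = 1/6 iff 1/6 = 1
not (ψ iff ψ) = not 1 = 0
((φ and φ) iff φ) and not (ψ iff ψ) = 1 and 0 = 0
φ iff φ = 1/6 iff 1/6 = 1
not (φ iff φ) = not 1 = 0
φ iff χ = 1/6 iff 5/6 = 1/3
not (φ iff φ) implies (φ iff χ) = 0 implies 1/3 = 1
(((φ and φ) iff φ) and not (ψ iff ψ)) and (not (φ iff φ) implies (φ iff χ)) = 0 and 1 = 0
(not not χ iff not (χ iff (ψ and φ))) implies ((((φ and φ) iff φ) and not (ψ iff ψ)) and (not (φ iff φ) implies (φ iff χ))) = 5/6 implies 0 = 1/6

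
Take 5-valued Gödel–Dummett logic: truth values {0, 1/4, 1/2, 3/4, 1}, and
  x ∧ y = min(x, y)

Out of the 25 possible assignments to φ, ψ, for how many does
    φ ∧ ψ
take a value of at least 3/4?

4

value 1: 1 assignment (counts)
value 3/4: 3 assignments (counts)
value 1/2: 5 assignments
value 1/4: 7 assignments
value 0: 9 assignments
So 4 of the 25 assignments meet the threshold.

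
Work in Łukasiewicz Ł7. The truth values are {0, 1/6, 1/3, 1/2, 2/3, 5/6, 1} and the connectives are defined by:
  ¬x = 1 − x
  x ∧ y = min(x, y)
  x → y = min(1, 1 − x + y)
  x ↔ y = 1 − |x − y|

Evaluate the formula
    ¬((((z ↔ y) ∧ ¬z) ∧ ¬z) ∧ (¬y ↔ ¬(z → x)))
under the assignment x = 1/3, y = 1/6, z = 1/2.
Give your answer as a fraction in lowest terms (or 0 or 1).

2/3

z ↔ y = 1/2 ↔ 1/6 = 2/3
¬z = ¬1/2 = 1/2
(z ↔ y) ∧ ¬z = 2/3 ∧ 1/2 = 1/2
¬z = ¬1/2 = 1/2
((z ↔ y) ∧ ¬z) ∧ ¬z = 1/2 ∧ 1/2 = 1/2
¬y = ¬1/6 = 5/6
z → x = 1/2 → 1/3 = 5/6
¬(z → x) = ¬5/6 = 1/6
¬y ↔ ¬(z → x) = 5/6 ↔ 1/6 = 1/3
(((z ↔ y) ∧ ¬z) ∧ ¬z) ∧ (¬y ↔ ¬(z → x)) = 1/2 ∧ 1/3 = 1/3
¬((((z ↔ y) ∧ ¬z) ∧ ¬z) ∧ (¬y ↔ ¬(z → x))) = ¬1/3 = 2/3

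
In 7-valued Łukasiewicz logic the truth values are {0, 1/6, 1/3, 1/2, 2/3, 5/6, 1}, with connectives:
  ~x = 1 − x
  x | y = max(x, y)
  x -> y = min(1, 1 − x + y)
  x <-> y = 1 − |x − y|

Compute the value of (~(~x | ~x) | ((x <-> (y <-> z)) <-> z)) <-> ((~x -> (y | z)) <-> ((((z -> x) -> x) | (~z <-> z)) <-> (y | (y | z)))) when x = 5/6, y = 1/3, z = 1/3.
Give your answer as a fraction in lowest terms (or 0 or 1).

2/3

~x = ~5/6 = 1/6
~x = ~5/6 = 1/6
~x | ~x = 1/6 | 1/6 = 1/6
~(~x | ~x) = ~1/6 = 5/6
y <-> z = 1/3 <-> 1/3 = 1
x <-> (y <-> z) = 5/6 <-> 1 = 5/6
(x <-> (y <-> z)) <-> z = 5/6 <-> 1/3 = 1/2
~(~x | ~x) | ((x <-> (y <-> z)) <-> z) = 5/6 | 1/2 = 5/6
~x = ~5/6 = 1/6
y | z = 1/3 | 1/3 = 1/3
~x -> (y | z) = 1/6 -> 1/3 = 1
z -> x = 1/3 -> 5/6 = 1
(z -> x) -> x = 1 -> 5/6 = 5/6
~z = ~1/3 = 2/3
~z <-> z = 2/3 <-> 1/3 = 2/3
((z -> x) -> x) | (~z <-> z) = 5/6 | 2/3 = 5/6
y | z = 1/3 | 1/3 = 1/3
y | (y | z) = 1/3 | 1/3 = 1/3
(((z -> x) -> x) | (~z <-> z)) <-> (y | (y | z)) = 5/6 <-> 1/3 = 1/2
(~x -> (y | z)) <-> ((((z -> x) -> x) | (~z <-> z)) <-> (y | (y | z))) = 1 <-> 1/2 = 1/2
(~(~x | ~x) | ((x <-> (y <-> z)) <-> z)) <-> ((~x -> (y | z)) <-> ((((z -> x) -> x) | (~z <-> z)) <-> (y | (y | z)))) = 5/6 <-> 1/2 = 2/3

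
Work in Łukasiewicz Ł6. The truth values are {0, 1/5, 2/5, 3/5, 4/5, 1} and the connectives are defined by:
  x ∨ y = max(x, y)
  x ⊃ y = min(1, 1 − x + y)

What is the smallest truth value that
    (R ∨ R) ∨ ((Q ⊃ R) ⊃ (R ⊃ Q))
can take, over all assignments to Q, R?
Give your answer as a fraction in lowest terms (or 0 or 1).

Take Q = 0, R = 2/5:
R ∨ R = 2/5 ∨ 2/5 = 2/5
Q ⊃ R = 0 ⊃ 2/5 = 1
R ⊃ Q = 2/5 ⊃ 0 = 3/5
(Q ⊃ R) ⊃ (R ⊃ Q) = 1 ⊃ 3/5 = 3/5
(R ∨ R) ∨ ((Q ⊃ R) ⊃ (R ⊃ Q)) = 2/5 ∨ 3/5 = 3/5
No assignment yields a value below 3/5, so this is the minimum.

3/5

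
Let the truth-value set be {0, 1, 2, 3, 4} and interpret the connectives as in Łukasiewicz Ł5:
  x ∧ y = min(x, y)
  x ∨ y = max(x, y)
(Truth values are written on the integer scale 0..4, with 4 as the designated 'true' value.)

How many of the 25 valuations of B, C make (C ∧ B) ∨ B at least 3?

value 4: 5 assignments (counts)
value 3: 5 assignments (counts)
value 2: 5 assignments
value 1: 5 assignments
value 0: 5 assignments
So 10 of the 25 assignments meet the threshold.

10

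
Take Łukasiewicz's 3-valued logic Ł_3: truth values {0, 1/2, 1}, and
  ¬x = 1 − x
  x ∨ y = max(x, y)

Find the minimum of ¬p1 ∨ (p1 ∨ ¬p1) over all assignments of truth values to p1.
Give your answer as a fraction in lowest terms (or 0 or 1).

Take p1 = 1/2:
¬p1 = ¬1/2 = 1/2
¬p1 = ¬1/2 = 1/2
p1 ∨ ¬p1 = 1/2 ∨ 1/2 = 1/2
¬p1 ∨ (p1 ∨ ¬p1) = 1/2 ∨ 1/2 = 1/2
No assignment yields a value below 1/2, so this is the minimum.

1/2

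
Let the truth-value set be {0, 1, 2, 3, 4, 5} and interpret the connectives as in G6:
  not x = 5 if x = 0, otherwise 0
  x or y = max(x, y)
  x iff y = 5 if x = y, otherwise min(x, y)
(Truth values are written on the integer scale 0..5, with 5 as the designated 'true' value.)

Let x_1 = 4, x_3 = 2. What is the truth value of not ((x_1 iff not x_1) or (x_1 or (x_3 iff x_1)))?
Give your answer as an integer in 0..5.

not x_1 = not 4 = 0
x_1 iff not x_1 = 4 iff 0 = 0
x_3 iff x_1 = 2 iff 4 = 2
x_1 or (x_3 iff x_1) = 4 or 2 = 4
(x_1 iff not x_1) or (x_1 or (x_3 iff x_1)) = 0 or 4 = 4
not ((x_1 iff not x_1) or (x_1 or (x_3 iff x_1))) = not 4 = 0

0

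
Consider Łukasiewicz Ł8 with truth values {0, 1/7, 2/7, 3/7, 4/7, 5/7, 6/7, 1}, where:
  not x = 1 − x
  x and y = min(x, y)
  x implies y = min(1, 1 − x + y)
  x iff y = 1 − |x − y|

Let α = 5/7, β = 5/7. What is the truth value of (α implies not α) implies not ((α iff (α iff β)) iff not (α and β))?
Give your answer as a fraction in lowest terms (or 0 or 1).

6/7

not α = not 5/7 = 2/7
α implies not α = 5/7 implies 2/7 = 4/7
α iff β = 5/7 iff 5/7 = 1
α iff (α iff β) = 5/7 iff 1 = 5/7
α and β = 5/7 and 5/7 = 5/7
not (α and β) = not 5/7 = 2/7
(α iff (α iff β)) iff not (α and β) = 5/7 iff 2/7 = 4/7
not ((α iff (α iff β)) iff not (α and β)) = not 4/7 = 3/7
(α implies not α) implies not ((α iff (α iff β)) iff not (α and β)) = 4/7 implies 3/7 = 6/7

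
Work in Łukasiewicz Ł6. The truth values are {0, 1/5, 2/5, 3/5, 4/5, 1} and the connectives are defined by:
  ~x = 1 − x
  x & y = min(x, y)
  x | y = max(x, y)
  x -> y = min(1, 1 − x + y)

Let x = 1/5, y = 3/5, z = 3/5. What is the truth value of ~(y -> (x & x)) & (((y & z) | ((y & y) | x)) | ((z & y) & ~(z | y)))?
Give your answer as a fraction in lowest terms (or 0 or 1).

2/5

x & x = 1/5 & 1/5 = 1/5
y -> (x & x) = 3/5 -> 1/5 = 3/5
~(y -> (x & x)) = ~3/5 = 2/5
y & z = 3/5 & 3/5 = 3/5
y & y = 3/5 & 3/5 = 3/5
(y & y) | x = 3/5 | 1/5 = 3/5
(y & z) | ((y & y) | x) = 3/5 | 3/5 = 3/5
z & y = 3/5 & 3/5 = 3/5
z | y = 3/5 | 3/5 = 3/5
~(z | y) = ~3/5 = 2/5
(z & y) & ~(z | y) = 3/5 & 2/5 = 2/5
((y & z) | ((y & y) | x)) | ((z & y) & ~(z | y)) = 3/5 | 2/5 = 3/5
~(y -> (x & x)) & (((y & z) | ((y & y) | x)) | ((z & y) & ~(z | y))) = 2/5 & 3/5 = 2/5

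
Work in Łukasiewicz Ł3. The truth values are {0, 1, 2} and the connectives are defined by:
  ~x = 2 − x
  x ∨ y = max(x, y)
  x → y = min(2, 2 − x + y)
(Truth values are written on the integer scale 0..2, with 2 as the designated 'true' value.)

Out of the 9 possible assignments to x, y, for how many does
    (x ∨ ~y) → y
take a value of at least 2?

5

x = 0, y = 0 ↦ 0  <
x = 0, y = 1 ↦ 2  ≥
x = 0, y = 2 ↦ 2  ≥
x = 1, y = 0 ↦ 0  <
x = 1, y = 1 ↦ 2  ≥
x = 1, y = 2 ↦ 2  ≥
x = 2, y = 0 ↦ 0  <
x = 2, y = 1 ↦ 1  <
x = 2, y = 2 ↦ 2  ≥
So 5 of the 9 assignments meet the threshold.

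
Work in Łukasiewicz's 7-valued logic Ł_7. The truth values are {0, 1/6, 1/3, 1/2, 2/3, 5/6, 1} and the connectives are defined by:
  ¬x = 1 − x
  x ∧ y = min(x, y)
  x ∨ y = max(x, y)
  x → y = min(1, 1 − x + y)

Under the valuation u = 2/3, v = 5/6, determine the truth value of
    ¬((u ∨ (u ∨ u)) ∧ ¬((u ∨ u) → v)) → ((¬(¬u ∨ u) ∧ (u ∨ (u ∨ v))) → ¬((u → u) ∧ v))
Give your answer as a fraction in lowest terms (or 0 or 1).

u ∨ u = 2/3 ∨ 2/3 = 2/3
u ∨ (u ∨ u) = 2/3 ∨ 2/3 = 2/3
u ∨ u = 2/3 ∨ 2/3 = 2/3
(u ∨ u) → v = 2/3 → 5/6 = 1
¬((u ∨ u) → v) = ¬1 = 0
(u ∨ (u ∨ u)) ∧ ¬((u ∨ u) → v) = 2/3 ∧ 0 = 0
¬((u ∨ (u ∨ u)) ∧ ¬((u ∨ u) → v)) = ¬0 = 1
¬u = ¬2/3 = 1/3
¬u ∨ u = 1/3 ∨ 2/3 = 2/3
¬(¬u ∨ u) = ¬2/3 = 1/3
u ∨ v = 2/3 ∨ 5/6 = 5/6
u ∨ (u ∨ v) = 2/3 ∨ 5/6 = 5/6
¬(¬u ∨ u) ∧ (u ∨ (u ∨ v)) = 1/3 ∧ 5/6 = 1/3
u → u = 2/3 → 2/3 = 1
(u → u) ∧ v = 1 ∧ 5/6 = 5/6
¬((u → u) ∧ v) = ¬5/6 = 1/6
(¬(¬u ∨ u) ∧ (u ∨ (u ∨ v))) → ¬((u → u) ∧ v) = 1/3 → 1/6 = 5/6
¬((u ∨ (u ∨ u)) ∧ ¬((u ∨ u) → v)) → ((¬(¬u ∨ u) ∧ (u ∨ (u ∨ v))) → ¬((u → u) ∧ v)) = 1 → 5/6 = 5/6

5/6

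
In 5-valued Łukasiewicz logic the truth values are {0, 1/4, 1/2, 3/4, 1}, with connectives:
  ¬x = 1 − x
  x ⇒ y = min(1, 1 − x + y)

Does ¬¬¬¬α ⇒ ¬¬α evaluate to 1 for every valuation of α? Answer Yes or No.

Yes

α = 0 ↦ 1
α = 1/4 ↦ 1
α = 1/2 ↦ 1
α = 3/4 ↦ 1
α = 1 ↦ 1
Every assignment gives a value ≥ 1.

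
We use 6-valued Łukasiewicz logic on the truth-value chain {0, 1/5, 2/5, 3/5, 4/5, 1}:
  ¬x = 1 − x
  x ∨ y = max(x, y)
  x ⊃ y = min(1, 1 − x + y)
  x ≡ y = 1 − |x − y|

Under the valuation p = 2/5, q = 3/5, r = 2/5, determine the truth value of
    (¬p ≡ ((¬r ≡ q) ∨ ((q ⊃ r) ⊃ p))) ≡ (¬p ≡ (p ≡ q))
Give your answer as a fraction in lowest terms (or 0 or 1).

¬p = ¬2/5 = 3/5
¬r = ¬2/5 = 3/5
¬r ≡ q = 3/5 ≡ 3/5 = 1
q ⊃ r = 3/5 ⊃ 2/5 = 4/5
(q ⊃ r) ⊃ p = 4/5 ⊃ 2/5 = 3/5
(¬r ≡ q) ∨ ((q ⊃ r) ⊃ p) = 1 ∨ 3/5 = 1
¬p ≡ ((¬r ≡ q) ∨ ((q ⊃ r) ⊃ p)) = 3/5 ≡ 1 = 3/5
¬p = ¬2/5 = 3/5
p ≡ q = 2/5 ≡ 3/5 = 4/5
¬p ≡ (p ≡ q) = 3/5 ≡ 4/5 = 4/5
(¬p ≡ ((¬r ≡ q) ∨ ((q ⊃ r) ⊃ p))) ≡ (¬p ≡ (p ≡ q)) = 3/5 ≡ 4/5 = 4/5

4/5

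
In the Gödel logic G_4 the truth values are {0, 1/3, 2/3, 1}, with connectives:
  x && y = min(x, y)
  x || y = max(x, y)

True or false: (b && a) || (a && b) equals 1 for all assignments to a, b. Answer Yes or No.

No

Counterexample: take a = 0, b = 0.
b && a = 0 && 0 = 0
a && b = 0 && 0 = 0
(b && a) || (a && b) = 0 || 0 = 0
This gives 0 ≠ 1.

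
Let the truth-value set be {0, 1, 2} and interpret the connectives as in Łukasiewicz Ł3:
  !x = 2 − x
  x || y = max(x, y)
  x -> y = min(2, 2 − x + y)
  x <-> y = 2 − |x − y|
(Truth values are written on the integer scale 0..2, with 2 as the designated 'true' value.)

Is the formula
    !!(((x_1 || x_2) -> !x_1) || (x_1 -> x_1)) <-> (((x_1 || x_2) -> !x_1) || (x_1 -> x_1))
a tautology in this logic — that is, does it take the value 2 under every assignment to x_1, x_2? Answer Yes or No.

x_1 = 0, x_2 = 0 ↦ 2
x_1 = 0, x_2 = 1 ↦ 2
x_1 = 0, x_2 = 2 ↦ 2
x_1 = 1, x_2 = 0 ↦ 2
x_1 = 1, x_2 = 1 ↦ 2
x_1 = 1, x_2 = 2 ↦ 2
x_1 = 2, x_2 = 0 ↦ 2
x_1 = 2, x_2 = 1 ↦ 2
x_1 = 2, x_2 = 2 ↦ 2
Every assignment gives a value ≥ 2.

Yes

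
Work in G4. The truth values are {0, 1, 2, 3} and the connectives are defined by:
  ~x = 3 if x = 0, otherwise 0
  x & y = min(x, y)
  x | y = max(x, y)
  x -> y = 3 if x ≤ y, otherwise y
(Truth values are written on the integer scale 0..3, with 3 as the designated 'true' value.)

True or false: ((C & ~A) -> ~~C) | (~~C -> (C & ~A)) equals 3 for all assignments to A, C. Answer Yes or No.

Yes

A = 0, C = 0 ↦ 3
A = 0, C = 1 ↦ 3
A = 0, C = 2 ↦ 3
A = 0, C = 3 ↦ 3
A = 1, C = 0 ↦ 3
A = 1, C = 1 ↦ 3
A = 1, C = 2 ↦ 3
A = 1, C = 3 ↦ 3
A = 2, C = 0 ↦ 3
A = 2, C = 1 ↦ 3
A = 2, C = 2 ↦ 3
A = 2, C = 3 ↦ 3
A = 3, C = 0 ↦ 3
A = 3, C = 1 ↦ 3
A = 3, C = 2 ↦ 3
A = 3, C = 3 ↦ 3
Every assignment gives a value ≥ 3.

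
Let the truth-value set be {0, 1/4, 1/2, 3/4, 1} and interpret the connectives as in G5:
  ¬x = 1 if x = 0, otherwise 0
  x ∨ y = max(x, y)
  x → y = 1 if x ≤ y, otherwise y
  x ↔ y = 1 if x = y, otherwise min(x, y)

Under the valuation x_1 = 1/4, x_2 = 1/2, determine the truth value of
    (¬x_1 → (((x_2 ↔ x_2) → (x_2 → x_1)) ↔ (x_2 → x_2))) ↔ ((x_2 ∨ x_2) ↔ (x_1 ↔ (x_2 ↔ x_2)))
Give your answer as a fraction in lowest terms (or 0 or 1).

1/4

¬x_1 = ¬1/4 = 0
x_2 ↔ x_2 = 1/2 ↔ 1/2 = 1
x_2 → x_1 = 1/2 → 1/4 = 1/4
(x_2 ↔ x_2) → (x_2 → x_1) = 1 → 1/4 = 1/4
x_2 → x_2 = 1/2 → 1/2 = 1
((x_2 ↔ x_2) → (x_2 → x_1)) ↔ (x_2 → x_2) = 1/4 ↔ 1 = 1/4
¬x_1 → (((x_2 ↔ x_2) → (x_2 → x_1)) ↔ (x_2 → x_2)) = 0 → 1/4 = 1
x_2 ∨ x_2 = 1/2 ∨ 1/2 = 1/2
x_2 ↔ x_2 = 1/2 ↔ 1/2 = 1
x_1 ↔ (x_2 ↔ x_2) = 1/4 ↔ 1 = 1/4
(x_2 ∨ x_2) ↔ (x_1 ↔ (x_2 ↔ x_2)) = 1/2 ↔ 1/4 = 1/4
(¬x_1 → (((x_2 ↔ x_2) → (x_2 → x_1)) ↔ (x_2 → x_2))) ↔ ((x_2 ∨ x_2) ↔ (x_1 ↔ (x_2 ↔ x_2))) = 1 ↔ 1/4 = 1/4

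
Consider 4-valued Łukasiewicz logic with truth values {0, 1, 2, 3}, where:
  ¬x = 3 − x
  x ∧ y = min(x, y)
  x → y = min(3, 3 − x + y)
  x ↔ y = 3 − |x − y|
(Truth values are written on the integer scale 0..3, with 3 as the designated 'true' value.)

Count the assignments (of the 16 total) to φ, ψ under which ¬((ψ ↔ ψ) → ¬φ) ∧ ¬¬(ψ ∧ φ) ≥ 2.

φ = 0, ψ = 0 ↦ 0  <
φ = 0, ψ = 1 ↦ 0  <
φ = 0, ψ = 2 ↦ 0  <
φ = 0, ψ = 3 ↦ 0  <
φ = 1, ψ = 0 ↦ 0  <
φ = 1, ψ = 1 ↦ 1  <
φ = 1, ψ = 2 ↦ 1  <
φ = 1, ψ = 3 ↦ 1  <
φ = 2, ψ = 0 ↦ 0  <
φ = 2, ψ = 1 ↦ 1  <
φ = 2, ψ = 2 ↦ 2  ≥
φ = 2, ψ = 3 ↦ 2  ≥
φ = 3, ψ = 0 ↦ 0  <
φ = 3, ψ = 1 ↦ 1  <
φ = 3, ψ = 2 ↦ 2  ≥
φ = 3, ψ = 3 ↦ 3  ≥
So 4 of the 16 assignments meet the threshold.

4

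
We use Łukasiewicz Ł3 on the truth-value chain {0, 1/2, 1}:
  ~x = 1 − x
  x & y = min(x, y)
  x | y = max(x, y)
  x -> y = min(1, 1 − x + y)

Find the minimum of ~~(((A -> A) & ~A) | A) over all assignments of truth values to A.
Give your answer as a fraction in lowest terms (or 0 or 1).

1/2

Take A = 1/2:
A -> A = 1/2 -> 1/2 = 1
~A = ~1/2 = 1/2
(A -> A) & ~A = 1 & 1/2 = 1/2
((A -> A) & ~A) | A = 1/2 | 1/2 = 1/2
~(((A -> A) & ~A) | A) = ~1/2 = 1/2
~~(((A -> A) & ~A) | A) = ~1/2 = 1/2
No assignment yields a value below 1/2, so this is the minimum.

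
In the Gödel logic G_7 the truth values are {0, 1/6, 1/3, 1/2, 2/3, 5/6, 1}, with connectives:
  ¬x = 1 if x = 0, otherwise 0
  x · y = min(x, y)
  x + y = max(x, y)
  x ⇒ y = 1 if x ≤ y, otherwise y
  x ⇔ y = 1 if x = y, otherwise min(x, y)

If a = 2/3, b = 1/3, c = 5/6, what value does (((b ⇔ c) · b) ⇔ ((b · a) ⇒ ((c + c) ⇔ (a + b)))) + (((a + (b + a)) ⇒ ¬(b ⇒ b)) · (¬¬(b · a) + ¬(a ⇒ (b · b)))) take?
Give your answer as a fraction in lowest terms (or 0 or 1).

b ⇔ c = 1/3 ⇔ 5/6 = 1/3
(b ⇔ c) · b = 1/3 · 1/3 = 1/3
b · a = 1/3 · 2/3 = 1/3
c + c = 5/6 + 5/6 = 5/6
a + b = 2/3 + 1/3 = 2/3
(c + c) ⇔ (a + b) = 5/6 ⇔ 2/3 = 2/3
(b · a) ⇒ ((c + c) ⇔ (a + b)) = 1/3 ⇒ 2/3 = 1
((b ⇔ c) · b) ⇔ ((b · a) ⇒ ((c + c) ⇔ (a + b))) = 1/3 ⇔ 1 = 1/3
b + a = 1/3 + 2/3 = 2/3
a + (b + a) = 2/3 + 2/3 = 2/3
b ⇒ b = 1/3 ⇒ 1/3 = 1
¬(b ⇒ b) = ¬1 = 0
(a + (b + a)) ⇒ ¬(b ⇒ b) = 2/3 ⇒ 0 = 0
b · a = 1/3 · 2/3 = 1/3
¬(b · a) = ¬1/3 = 0
¬¬(b · a) = ¬0 = 1
b · b = 1/3 · 1/3 = 1/3
a ⇒ (b · b) = 2/3 ⇒ 1/3 = 1/3
¬(a ⇒ (b · b)) = ¬1/3 = 0
¬¬(b · a) + ¬(a ⇒ (b · b)) = 1 + 0 = 1
((a + (b + a)) ⇒ ¬(b ⇒ b)) · (¬¬(b · a) + ¬(a ⇒ (b · b))) = 0 · 1 = 0
(((b ⇔ c) · b) ⇔ ((b · a) ⇒ ((c + c) ⇔ (a + b)))) + (((a + (b + a)) ⇒ ¬(b ⇒ b)) · (¬¬(b · a) + ¬(a ⇒ (b · b)))) = 1/3 + 0 = 1/3

1/3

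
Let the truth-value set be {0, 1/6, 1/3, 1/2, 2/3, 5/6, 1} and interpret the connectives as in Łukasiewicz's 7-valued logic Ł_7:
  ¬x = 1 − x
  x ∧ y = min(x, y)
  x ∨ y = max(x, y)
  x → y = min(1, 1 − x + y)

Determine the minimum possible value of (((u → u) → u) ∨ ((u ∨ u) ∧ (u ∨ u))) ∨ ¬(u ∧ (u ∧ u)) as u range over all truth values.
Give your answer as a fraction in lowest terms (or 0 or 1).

Take u = 1/2:
u → u = 1/2 → 1/2 = 1
(u → u) → u = 1 → 1/2 = 1/2
u ∨ u = 1/2 ∨ 1/2 = 1/2
u ∨ u = 1/2 ∨ 1/2 = 1/2
(u ∨ u) ∧ (u ∨ u) = 1/2 ∧ 1/2 = 1/2
((u → u) → u) ∨ ((u ∨ u) ∧ (u ∨ u)) = 1/2 ∨ 1/2 = 1/2
u ∧ u = 1/2 ∧ 1/2 = 1/2
u ∧ (u ∧ u) = 1/2 ∧ 1/2 = 1/2
¬(u ∧ (u ∧ u)) = ¬1/2 = 1/2
(((u → u) → u) ∨ ((u ∨ u) ∧ (u ∨ u))) ∨ ¬(u ∧ (u ∧ u)) = 1/2 ∨ 1/2 = 1/2
No assignment yields a value below 1/2, so this is the minimum.

1/2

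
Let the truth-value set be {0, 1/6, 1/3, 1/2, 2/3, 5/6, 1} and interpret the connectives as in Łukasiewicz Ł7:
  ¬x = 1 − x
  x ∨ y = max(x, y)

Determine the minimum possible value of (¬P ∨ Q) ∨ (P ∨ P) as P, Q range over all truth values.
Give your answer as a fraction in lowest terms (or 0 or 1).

Take P = 1/2, Q = 0:
¬P = ¬1/2 = 1/2
¬P ∨ Q = 1/2 ∨ 0 = 1/2
P ∨ P = 1/2 ∨ 1/2 = 1/2
(¬P ∨ Q) ∨ (P ∨ P) = 1/2 ∨ 1/2 = 1/2
No assignment yields a value below 1/2, so this is the minimum.

1/2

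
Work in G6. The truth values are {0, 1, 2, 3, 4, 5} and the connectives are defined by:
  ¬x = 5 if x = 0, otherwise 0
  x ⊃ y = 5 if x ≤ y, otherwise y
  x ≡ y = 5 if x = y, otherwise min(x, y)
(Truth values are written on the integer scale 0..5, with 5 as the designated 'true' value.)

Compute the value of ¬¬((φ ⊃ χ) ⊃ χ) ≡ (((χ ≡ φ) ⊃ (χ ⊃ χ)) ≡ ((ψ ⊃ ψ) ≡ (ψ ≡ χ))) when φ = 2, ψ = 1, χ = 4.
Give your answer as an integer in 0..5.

φ ⊃ χ = 2 ⊃ 4 = 5
(φ ⊃ χ) ⊃ χ = 5 ⊃ 4 = 4
¬((φ ⊃ χ) ⊃ χ) = ¬4 = 0
¬¬((φ ⊃ χ) ⊃ χ) = ¬0 = 5
χ ≡ φ = 4 ≡ 2 = 2
χ ⊃ χ = 4 ⊃ 4 = 5
(χ ≡ φ) ⊃ (χ ⊃ χ) = 2 ⊃ 5 = 5
ψ ⊃ ψ = 1 ⊃ 1 = 5
ψ ≡ χ = 1 ≡ 4 = 1
(ψ ⊃ ψ) ≡ (ψ ≡ χ) = 5 ≡ 1 = 1
((χ ≡ φ) ⊃ (χ ⊃ χ)) ≡ ((ψ ⊃ ψ) ≡ (ψ ≡ χ)) = 5 ≡ 1 = 1
¬¬((φ ⊃ χ) ⊃ χ) ≡ (((χ ≡ φ) ⊃ (χ ⊃ χ)) ≡ ((ψ ⊃ ψ) ≡ (ψ ≡ χ))) = 5 ≡ 1 = 1

1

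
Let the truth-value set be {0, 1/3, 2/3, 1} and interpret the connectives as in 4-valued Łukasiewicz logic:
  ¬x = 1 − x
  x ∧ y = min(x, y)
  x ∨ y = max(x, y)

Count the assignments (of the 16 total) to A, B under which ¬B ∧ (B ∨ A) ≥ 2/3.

A = 0, B = 0 ↦ 0  <
A = 0, B = 1/3 ↦ 1/3  <
A = 0, B = 2/3 ↦ 1/3  <
A = 0, B = 1 ↦ 0  <
A = 1/3, B = 0 ↦ 1/3  <
A = 1/3, B = 1/3 ↦ 1/3  <
A = 1/3, B = 2/3 ↦ 1/3  <
A = 1/3, B = 1 ↦ 0  <
A = 2/3, B = 0 ↦ 2/3  ≥
A = 2/3, B = 1/3 ↦ 2/3  ≥
A = 2/3, B = 2/3 ↦ 1/3  <
A = 2/3, B = 1 ↦ 0  <
A = 1, B = 0 ↦ 1  ≥
A = 1, B = 1/3 ↦ 2/3  ≥
A = 1, B = 2/3 ↦ 1/3  <
A = 1, B = 1 ↦ 0  <
So 4 of the 16 assignments meet the threshold.

4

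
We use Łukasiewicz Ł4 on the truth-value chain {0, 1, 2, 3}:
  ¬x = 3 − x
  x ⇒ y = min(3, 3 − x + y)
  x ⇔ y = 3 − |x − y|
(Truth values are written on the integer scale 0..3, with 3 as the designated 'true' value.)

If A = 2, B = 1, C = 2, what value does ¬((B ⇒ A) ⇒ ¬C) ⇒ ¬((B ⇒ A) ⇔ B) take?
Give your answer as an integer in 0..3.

B ⇒ A = 1 ⇒ 2 = 3
¬C = ¬2 = 1
(B ⇒ A) ⇒ ¬C = 3 ⇒ 1 = 1
¬((B ⇒ A) ⇒ ¬C) = ¬1 = 2
B ⇒ A = 1 ⇒ 2 = 3
(B ⇒ A) ⇔ B = 3 ⇔ 1 = 1
¬((B ⇒ A) ⇔ B) = ¬1 = 2
¬((B ⇒ A) ⇒ ¬C) ⇒ ¬((B ⇒ A) ⇔ B) = 2 ⇒ 2 = 3

3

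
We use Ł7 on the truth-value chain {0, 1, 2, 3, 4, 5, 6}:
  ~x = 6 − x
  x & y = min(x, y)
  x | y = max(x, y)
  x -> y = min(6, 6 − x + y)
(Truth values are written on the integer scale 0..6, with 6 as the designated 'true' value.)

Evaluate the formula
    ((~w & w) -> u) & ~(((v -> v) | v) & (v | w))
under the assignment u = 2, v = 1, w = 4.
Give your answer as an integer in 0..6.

2

~w = ~4 = 2
~w & w = 2 & 4 = 2
(~w & w) -> u = 2 -> 2 = 6
v -> v = 1 -> 1 = 6
(v -> v) | v = 6 | 1 = 6
v | w = 1 | 4 = 4
((v -> v) | v) & (v | w) = 6 & 4 = 4
~(((v -> v) | v) & (v | w)) = ~4 = 2
((~w & w) -> u) & ~(((v -> v) | v) & (v | w)) = 6 & 2 = 2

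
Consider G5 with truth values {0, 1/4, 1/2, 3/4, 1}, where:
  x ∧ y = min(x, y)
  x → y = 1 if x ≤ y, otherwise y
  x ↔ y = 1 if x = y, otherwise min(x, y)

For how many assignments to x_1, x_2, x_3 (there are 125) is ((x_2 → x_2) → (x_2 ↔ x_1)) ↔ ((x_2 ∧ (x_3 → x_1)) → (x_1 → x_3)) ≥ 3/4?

20

value 1: 15 assignments (counts)
value 3/4: 5 assignments (counts)
value 1/2: 16 assignments
value 1/4: 33 assignments
value 0: 56 assignments
So 20 of the 125 assignments meet the threshold.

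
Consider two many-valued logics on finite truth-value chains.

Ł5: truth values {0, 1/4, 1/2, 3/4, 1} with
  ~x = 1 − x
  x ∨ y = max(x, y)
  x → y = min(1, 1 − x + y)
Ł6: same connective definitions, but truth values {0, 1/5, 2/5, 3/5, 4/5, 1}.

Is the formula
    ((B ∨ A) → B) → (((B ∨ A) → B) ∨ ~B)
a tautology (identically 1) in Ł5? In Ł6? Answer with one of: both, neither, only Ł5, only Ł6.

both

In Ł5: every assignment gives 1 — tautology.
In Ł6: every assignment gives 1 — tautology.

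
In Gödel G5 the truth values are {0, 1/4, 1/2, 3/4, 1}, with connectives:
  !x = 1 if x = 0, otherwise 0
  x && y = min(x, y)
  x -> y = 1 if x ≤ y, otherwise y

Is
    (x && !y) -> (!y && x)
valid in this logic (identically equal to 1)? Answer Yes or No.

Yes

At x = 0, y = 1/4, for instance:
!y = !1/4 = 0
x && !y = 0 && 0 = 0
!y && x = 0 && 0 = 0
(x && !y) -> (!y && x) = 0 -> 0 = 1
and checking the remaining 24 assignments likewise gives ≥ 1 in every case.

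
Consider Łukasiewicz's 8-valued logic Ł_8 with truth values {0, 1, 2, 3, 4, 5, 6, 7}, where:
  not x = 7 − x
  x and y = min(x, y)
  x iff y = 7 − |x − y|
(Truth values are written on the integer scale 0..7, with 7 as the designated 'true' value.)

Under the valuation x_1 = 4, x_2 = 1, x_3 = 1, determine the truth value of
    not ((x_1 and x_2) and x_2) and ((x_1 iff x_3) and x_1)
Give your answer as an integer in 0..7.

4

x_1 and x_2 = 4 and 1 = 1
(x_1 and x_2) and x_2 = 1 and 1 = 1
not ((x_1 and x_2) and x_2) = not 1 = 6
x_1 iff x_3 = 4 iff 1 = 4
(x_1 iff x_3) and x_1 = 4 and 4 = 4
not ((x_1 and x_2) and x_2) and ((x_1 iff x_3) and x_1) = 6 and 4 = 4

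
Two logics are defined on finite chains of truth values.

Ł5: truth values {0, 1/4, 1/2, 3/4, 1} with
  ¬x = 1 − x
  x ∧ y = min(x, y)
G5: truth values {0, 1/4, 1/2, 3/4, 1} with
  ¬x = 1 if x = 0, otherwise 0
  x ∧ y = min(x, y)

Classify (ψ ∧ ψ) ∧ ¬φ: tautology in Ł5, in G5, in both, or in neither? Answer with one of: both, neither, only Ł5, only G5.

In Ł5: at φ = 0, ψ = 0 the value is 0 — not a tautology.
In G5: at φ = 0, ψ = 0 the value is 0 — not a tautology.

neither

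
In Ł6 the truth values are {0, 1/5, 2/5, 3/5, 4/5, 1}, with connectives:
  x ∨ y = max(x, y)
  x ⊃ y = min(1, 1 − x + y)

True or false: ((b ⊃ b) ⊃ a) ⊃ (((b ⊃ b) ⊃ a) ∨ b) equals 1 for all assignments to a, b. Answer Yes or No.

At a = 0, b = 4/5, for instance:
b ⊃ b = 4/5 ⊃ 4/5 = 1
(b ⊃ b) ⊃ a = 1 ⊃ 0 = 0
((b ⊃ b) ⊃ a) ∨ b = 0 ∨ 4/5 = 4/5
((b ⊃ b) ⊃ a) ⊃ (((b ⊃ b) ⊃ a) ∨ b) = 0 ⊃ 4/5 = 1
and checking the remaining 35 assignments likewise gives ≥ 1 in every case.

Yes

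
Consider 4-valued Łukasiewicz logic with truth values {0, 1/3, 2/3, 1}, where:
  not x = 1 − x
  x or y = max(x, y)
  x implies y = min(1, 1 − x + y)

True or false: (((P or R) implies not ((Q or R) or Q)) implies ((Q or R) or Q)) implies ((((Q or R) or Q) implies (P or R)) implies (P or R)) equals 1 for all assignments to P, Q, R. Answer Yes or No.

No

Counterexample: take P = 0, Q = 0, R = 2/3.
P or R = 0 or 2/3 = 2/3
Q or R = 0 or 2/3 = 2/3
(Q or R) or Q = 2/3 or 0 = 2/3
not ((Q or R) or Q) = not 2/3 = 1/3
(P or R) implies not ((Q or R) or Q) = 2/3 implies 1/3 = 2/3
Q or R = 0 or 2/3 = 2/3
(Q or R) or Q = 2/3 or 0 = 2/3
((P or R) implies not ((Q or R) or Q)) implies ((Q or R) or Q) = 2/3 implies 2/3 = 1
Q or R = 0 or 2/3 = 2/3
(Q or R) or Q = 2/3 or 0 = 2/3
P or R = 0 or 2/3 = 2/3
((Q or R) or Q) implies (P or R) = 2/3 implies 2/3 = 1
P or R = 0 or 2/3 = 2/3
(((Q or R) or Q) implies (P or R)) implies (P or R) = 1 implies 2/3 = 2/3
(((P or R) implies not ((Q or R) or Q)) implies ((Q or R) or Q)) implies ((((Q or R) or Q) implies (P or R)) implies (P or R)) = 1 implies 2/3 = 2/3
This gives 2/3 ≠ 1.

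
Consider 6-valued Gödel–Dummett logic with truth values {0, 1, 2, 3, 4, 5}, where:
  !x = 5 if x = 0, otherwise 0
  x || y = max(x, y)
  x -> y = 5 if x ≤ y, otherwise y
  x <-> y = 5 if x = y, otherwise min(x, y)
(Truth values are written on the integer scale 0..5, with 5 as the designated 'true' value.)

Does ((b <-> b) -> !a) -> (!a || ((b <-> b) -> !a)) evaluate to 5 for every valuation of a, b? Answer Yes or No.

At a = 1, b = 5, for instance:
b <-> b = 5 <-> 5 = 5
!a = !1 = 0
(b <-> b) -> !a = 5 -> 0 = 0
!a = !1 = 0
!a || ((b <-> b) -> !a) = 0 || 0 = 0
((b <-> b) -> !a) -> (!a || ((b <-> b) -> !a)) = 0 -> 0 = 5
and checking the remaining 35 assignments likewise gives ≥ 5 in every case.

Yes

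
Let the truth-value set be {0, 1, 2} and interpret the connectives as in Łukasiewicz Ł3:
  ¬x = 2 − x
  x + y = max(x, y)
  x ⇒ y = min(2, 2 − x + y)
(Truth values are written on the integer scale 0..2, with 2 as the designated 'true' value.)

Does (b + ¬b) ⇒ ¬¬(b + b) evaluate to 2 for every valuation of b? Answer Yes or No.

No

Counterexample: take b = 0.
¬b = ¬0 = 2
b + ¬b = 0 + 2 = 2
b + b = 0 + 0 = 0
¬(b + b) = ¬0 = 2
¬¬(b + b) = ¬2 = 0
(b + ¬b) ⇒ ¬¬(b + b) = 2 ⇒ 0 = 0
This gives 0 ≠ 2.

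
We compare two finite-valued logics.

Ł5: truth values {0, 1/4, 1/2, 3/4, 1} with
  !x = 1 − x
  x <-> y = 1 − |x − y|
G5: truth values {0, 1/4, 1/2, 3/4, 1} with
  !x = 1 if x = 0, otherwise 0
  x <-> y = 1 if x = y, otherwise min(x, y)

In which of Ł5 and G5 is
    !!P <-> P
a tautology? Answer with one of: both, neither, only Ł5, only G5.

In Ł5: every assignment gives 1 — tautology.
In G5: at P = 1/4 the value is 1/4 — not a tautology.

only Ł5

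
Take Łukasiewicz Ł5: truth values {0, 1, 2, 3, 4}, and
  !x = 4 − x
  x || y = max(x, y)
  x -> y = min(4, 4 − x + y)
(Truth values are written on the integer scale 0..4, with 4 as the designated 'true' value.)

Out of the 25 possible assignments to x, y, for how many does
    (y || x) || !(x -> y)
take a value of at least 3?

value 4: 9 assignments (counts)
value 3: 7 assignments (counts)
value 2: 5 assignments
value 1: 3 assignments
value 0: 1 assignment
So 16 of the 25 assignments meet the threshold.

16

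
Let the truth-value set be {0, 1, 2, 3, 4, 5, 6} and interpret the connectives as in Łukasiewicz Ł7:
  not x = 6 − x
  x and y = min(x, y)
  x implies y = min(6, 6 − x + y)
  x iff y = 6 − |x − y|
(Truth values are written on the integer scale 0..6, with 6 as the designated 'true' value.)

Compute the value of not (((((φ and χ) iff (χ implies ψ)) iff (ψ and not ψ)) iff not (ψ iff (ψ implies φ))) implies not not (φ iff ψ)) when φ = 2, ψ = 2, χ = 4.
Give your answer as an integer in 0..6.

0

φ and χ = 2 and 4 = 2
χ implies ψ = 4 implies 2 = 4
(φ and χ) iff (χ implies ψ) = 2 iff 4 = 4
not ψ = not 2 = 4
ψ and not ψ = 2 and 4 = 2
((φ and χ) iff (χ implies ψ)) iff (ψ and not ψ) = 4 iff 2 = 4
ψ implies φ = 2 implies 2 = 6
ψ iff (ψ implies φ) = 2 iff 6 = 2
not (ψ iff (ψ implies φ)) = not 2 = 4
(((φ and χ) iff (χ implies ψ)) iff (ψ and not ψ)) iff not (ψ iff (ψ implies φ)) = 4 iff 4 = 6
φ iff ψ = 2 iff 2 = 6
not (φ iff ψ) = not 6 = 0
not not (φ iff ψ) = not 0 = 6
((((φ and χ) iff (χ implies ψ)) iff (ψ and not ψ)) iff not (ψ iff (ψ implies φ))) implies not not (φ iff ψ) = 6 implies 6 = 6
not (((((φ and χ) iff (χ implies ψ)) iff (ψ and not ψ)) iff not (ψ iff (ψ implies φ))) implies not not (φ iff ψ)) = not 6 = 0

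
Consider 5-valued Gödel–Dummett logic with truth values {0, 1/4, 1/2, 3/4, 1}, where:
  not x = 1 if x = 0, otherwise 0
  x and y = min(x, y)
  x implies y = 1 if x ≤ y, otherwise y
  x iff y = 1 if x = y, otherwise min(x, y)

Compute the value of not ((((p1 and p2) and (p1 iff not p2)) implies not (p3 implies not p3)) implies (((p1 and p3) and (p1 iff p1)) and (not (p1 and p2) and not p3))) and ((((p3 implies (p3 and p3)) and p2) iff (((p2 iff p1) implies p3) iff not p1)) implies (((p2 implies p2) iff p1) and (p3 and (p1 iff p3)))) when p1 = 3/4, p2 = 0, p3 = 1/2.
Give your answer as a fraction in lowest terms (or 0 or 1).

p1 and p2 = 3/4 and 0 = 0
not p2 = not 0 = 1
p1 iff not p2 = 3/4 iff 1 = 3/4
(p1 and p2) and (p1 iff not p2) = 0 and 3/4 = 0
not p3 = not 1/2 = 0
p3 implies not p3 = 1/2 implies 0 = 0
not (p3 implies not p3) = not 0 = 1
((p1 and p2) and (p1 iff not p2)) implies not (p3 implies not p3) = 0 implies 1 = 1
p1 and p3 = 3/4 and 1/2 = 1/2
p1 iff p1 = 3/4 iff 3/4 = 1
(p1 and p3) and (p1 iff p1) = 1/2 and 1 = 1/2
p1 and p2 = 3/4 and 0 = 0
not (p1 and p2) = not 0 = 1
not p3 = not 1/2 = 0
not (p1 and p2) and not p3 = 1 and 0 = 0
((p1 and p3) and (p1 iff p1)) and (not (p1 and p2) and not p3) = 1/2 and 0 = 0
(((p1 and p2) and (p1 iff not p2)) implies not (p3 implies not p3)) implies (((p1 and p3) and (p1 iff p1)) and (not (p1 and p2) and not p3)) = 1 implies 0 = 0
not ((((p1 and p2) and (p1 iff not p2)) implies not (p3 implies not p3)) implies (((p1 and p3) and (p1 iff p1)) and (not (p1 and p2) and not p3))) = not 0 = 1
p3 and p3 = 1/2 and 1/2 = 1/2
p3 implies (p3 and p3) = 1/2 implies 1/2 = 1
(p3 implies (p3 and p3)) and p2 = 1 and 0 = 0
p2 iff p1 = 0 iff 3/4 = 0
(p2 iff p1) implies p3 = 0 implies 1/2 = 1
not p1 = not 3/4 = 0
((p2 iff p1) implies p3) iff not p1 = 1 iff 0 = 0
((p3 implies (p3 and p3)) and p2) iff (((p2 iff p1) implies p3) iff not p1) = 0 iff 0 = 1
p2 implies p2 = 0 implies 0 = 1
(p2 implies p2) iff p1 = 1 iff 3/4 = 3/4
p1 iff p3 = 3/4 iff 1/2 = 1/2
p3 and (p1 iff p3) = 1/2 and 1/2 = 1/2
((p2 implies p2) iff p1) and (p3 and (p1 iff p3)) = 3/4 and 1/2 = 1/2
(((p3 implies (p3 and p3)) and p2) iff (((p2 iff p1) implies p3) iff not p1)) implies (((p2 implies p2) iff p1) and (p3 and (p1 iff p3))) = 1 implies 1/2 = 1/2
not ((((p1 and p2) and (p1 iff not p2)) implies not (p3 implies not p3)) implies (((p1 and p3) and (p1 iff p1)) and (not (p1 and p2) and not p3))) and ((((p3 implies (p3 and p3)) and p2) iff (((p2 iff p1) implies p3) iff not p1)) implies (((p2 implies p2) iff p1) and (p3 and (p1 iff p3)))) = 1 and 1/2 = 1/2

1/2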